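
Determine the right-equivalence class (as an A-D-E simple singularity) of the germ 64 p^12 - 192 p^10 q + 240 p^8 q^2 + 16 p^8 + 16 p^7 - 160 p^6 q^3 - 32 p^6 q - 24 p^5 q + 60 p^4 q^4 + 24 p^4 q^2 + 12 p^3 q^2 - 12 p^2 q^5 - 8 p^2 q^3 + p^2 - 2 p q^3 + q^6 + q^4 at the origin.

A_3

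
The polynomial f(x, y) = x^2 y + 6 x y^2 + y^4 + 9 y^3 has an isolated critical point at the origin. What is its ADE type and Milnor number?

Type D_{5}, Milnor number mu = 5.

The Hessian of f at 0 has rank 0. Corank 2; j^3 = y*(x + 3*y)^2 has shape L^2 M (L != M), so D-series; mu = 5 gives D_5.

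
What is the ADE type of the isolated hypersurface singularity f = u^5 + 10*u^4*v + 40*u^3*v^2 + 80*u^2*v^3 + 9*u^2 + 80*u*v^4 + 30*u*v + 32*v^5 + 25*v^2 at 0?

The Hessian of f at 0 is [[18, 30], [30, 50]] with rank 1, so corank 1. A Groebner basis of the Jacobian ideal J(f) in C{u,v} is {v^4, u + 5*v/3}; counting standard monomials gives mu = 4. Corank 1: A-series; mu = 4 gives A_4.

A4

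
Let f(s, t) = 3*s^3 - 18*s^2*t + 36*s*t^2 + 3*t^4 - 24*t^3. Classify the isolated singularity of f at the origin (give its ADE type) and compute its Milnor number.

Type E_{6}, Milnor number mu = 6.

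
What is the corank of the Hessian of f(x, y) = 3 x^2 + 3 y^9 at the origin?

1

Hessian at 0 has rank 1.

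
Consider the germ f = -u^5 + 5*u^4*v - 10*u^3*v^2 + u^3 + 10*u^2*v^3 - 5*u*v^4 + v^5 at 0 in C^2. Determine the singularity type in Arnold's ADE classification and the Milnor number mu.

Type E_{8}, Milnor number mu = 8.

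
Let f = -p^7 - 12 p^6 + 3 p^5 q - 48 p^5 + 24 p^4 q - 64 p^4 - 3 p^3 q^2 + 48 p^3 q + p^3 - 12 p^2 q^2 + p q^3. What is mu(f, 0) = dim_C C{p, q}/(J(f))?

7

The Hessian of f at 0 has rank 0. Corank 2; j^3 = p^3 is a perfect cube, so E-series; the 4-jet and mu = 7 give E_7.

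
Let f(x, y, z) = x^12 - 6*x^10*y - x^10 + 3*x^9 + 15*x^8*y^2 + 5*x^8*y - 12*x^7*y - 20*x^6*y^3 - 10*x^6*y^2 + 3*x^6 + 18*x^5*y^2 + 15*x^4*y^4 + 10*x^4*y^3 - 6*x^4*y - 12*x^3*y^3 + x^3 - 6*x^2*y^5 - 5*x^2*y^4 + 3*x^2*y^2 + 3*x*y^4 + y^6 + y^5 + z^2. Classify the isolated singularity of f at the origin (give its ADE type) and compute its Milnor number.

Type E_{8}, Milnor number mu = 8.

The Hessian of f at 0 is [[0, 0, 0], [0, 0, 0], [0, 0, 2]] with rank 1, so corank 2. A Groebner basis of the Jacobian ideal J(f) in C{x,y,z} is {y^4, x^3, x^2/2 + x*y^2, z}; counting standard monomials gives mu = 8. Corank 2; j^3 = x^3 is a perfect cube, so E-series; the 5-jet and mu = 8 give E_8.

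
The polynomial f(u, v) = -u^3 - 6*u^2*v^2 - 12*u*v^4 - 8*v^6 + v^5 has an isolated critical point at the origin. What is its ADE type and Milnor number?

Type E8, Milnor number mu = 8.

The Hessian of f at 0 has rank 0. Corank 2; j^3 = -u^3 is a perfect cube, so E-series; the 5-jet and mu = 8 give E_8.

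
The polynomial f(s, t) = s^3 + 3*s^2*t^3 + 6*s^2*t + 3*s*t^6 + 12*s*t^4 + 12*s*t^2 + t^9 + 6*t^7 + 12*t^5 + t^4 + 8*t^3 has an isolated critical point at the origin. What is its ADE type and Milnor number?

The Hessian of f at 0 has rank 0. Corank 2; j^3 = (s + 2*t)^3 is a perfect cube, so E-series; the 4-jet and mu = 6 give E_6.

Type E6, Milnor number mu = 6.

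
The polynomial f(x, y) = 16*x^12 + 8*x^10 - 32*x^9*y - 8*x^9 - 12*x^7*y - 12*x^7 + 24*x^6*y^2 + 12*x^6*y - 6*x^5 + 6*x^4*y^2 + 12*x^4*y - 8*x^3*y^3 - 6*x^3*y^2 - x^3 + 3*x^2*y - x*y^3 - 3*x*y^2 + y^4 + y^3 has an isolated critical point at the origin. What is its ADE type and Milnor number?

Type E7, Milnor number mu = 7.

The Hessian of f at 0 has rank 0. Corank 2; j^3 = -(x - y)^3 is a perfect cube, so E-series; the 4-jet and mu = 7 give E_7.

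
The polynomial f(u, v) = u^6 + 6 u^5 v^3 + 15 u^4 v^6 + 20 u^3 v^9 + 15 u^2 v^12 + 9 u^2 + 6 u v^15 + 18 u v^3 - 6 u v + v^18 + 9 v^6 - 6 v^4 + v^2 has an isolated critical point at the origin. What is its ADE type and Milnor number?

Type A5, Milnor number mu = 5.

The Hessian of f at 0 has rank 1. Corank 1: A-series; mu = 5 gives A_5.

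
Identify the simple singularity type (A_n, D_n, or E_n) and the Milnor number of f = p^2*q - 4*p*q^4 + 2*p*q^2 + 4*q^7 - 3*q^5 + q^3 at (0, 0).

Type D6, Milnor number mu = 6.

The Hessian of f at 0 has rank 0. Corank 2; j^3 = q*(p + q)^2 has shape L^2 M (L != M), so D-series; mu = 6 gives D_6.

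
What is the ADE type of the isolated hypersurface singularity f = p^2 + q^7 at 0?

A6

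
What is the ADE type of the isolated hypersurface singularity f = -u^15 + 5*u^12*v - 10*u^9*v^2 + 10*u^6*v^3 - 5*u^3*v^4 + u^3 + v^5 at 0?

The Hessian of f at 0 has rank 0. Corank 2; j^3 = u^3 is a perfect cube, so E-series; the 5-jet and mu = 8 give E_8.

E_8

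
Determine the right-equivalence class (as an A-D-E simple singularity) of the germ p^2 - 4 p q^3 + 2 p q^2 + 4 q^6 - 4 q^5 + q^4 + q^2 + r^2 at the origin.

A_{1}

The Hessian of f at 0 has rank 3. Corank 0: nondegenerate Morse point, so A_1.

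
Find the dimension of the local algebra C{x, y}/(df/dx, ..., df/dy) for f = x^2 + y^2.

1

The Hessian of f at 0 has rank 2. Corank 0: nondegenerate Morse point, so A_1.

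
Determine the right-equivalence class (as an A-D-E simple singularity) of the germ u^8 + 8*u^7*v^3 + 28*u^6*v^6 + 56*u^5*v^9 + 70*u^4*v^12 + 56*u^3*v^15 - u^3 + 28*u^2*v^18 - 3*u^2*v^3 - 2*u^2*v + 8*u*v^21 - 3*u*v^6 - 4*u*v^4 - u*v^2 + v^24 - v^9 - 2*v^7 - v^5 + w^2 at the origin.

D9

The Hessian of f at 0 has rank 1. Corank 2; j^3 = -u*(u + v)^2 has shape L^2 M (L != M), so D-series; mu = 9 gives D_9.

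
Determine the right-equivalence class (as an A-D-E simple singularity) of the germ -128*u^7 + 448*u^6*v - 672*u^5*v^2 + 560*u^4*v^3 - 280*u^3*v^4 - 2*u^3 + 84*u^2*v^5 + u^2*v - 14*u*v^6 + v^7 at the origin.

The Hessian of f at 0 is [[0, 0], [0, 0]] with rank 0, so corank 2. A Groebner basis of the Jacobian ideal J(f) in C{u,v} is {u*v/14 + v^6, u*v^2, u^2 - u*v/2}; counting standard monomials gives mu = 8. Corank 2; j^3 = -u^2*(2*u - v) has shape L^2 M (L != M), so D-series; mu = 8 gives D_8.

D_{8}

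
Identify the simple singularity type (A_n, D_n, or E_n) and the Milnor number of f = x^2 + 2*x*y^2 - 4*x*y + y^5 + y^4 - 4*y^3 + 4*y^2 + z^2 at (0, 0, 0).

Type A_4, Milnor number mu = 4.

The Hessian of f at 0 is [[2, -4, 0], [-4, 8, 0], [0, 0, 2]] with rank 2, so corank 1. A Groebner basis of the Jacobian ideal J(f) in C{x,y,z} is {x^2 - 4*x*y - 4*x + 8*y, x + y^2 - 2*y, z}; counting standard monomials gives mu = 4. Corank 1: A-series; mu = 4 gives A_4.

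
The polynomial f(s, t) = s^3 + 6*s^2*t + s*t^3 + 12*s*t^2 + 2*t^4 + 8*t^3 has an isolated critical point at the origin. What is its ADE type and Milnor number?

Type E_7, Milnor number mu = 7.

The Hessian of f at 0 is [[0, 0], [0, 0]] with rank 0, so corank 2. A Groebner basis of the Jacobian ideal J(f) in C{s,t} is {s^3 + 6*s^2*t + 48*s^2 + 192*s*t + 192*t^2, -6*s^2 + s*t^2 - 24*s*t - 24*t^2, 3*s^2 + 12*s*t + t^3 + 12*t^2}; counting standard monomials gives mu = 7. Corank 2; j^3 = (s + 2*t)^3 is a perfect cube, so E-series; the 4-jet and mu = 7 give E_7.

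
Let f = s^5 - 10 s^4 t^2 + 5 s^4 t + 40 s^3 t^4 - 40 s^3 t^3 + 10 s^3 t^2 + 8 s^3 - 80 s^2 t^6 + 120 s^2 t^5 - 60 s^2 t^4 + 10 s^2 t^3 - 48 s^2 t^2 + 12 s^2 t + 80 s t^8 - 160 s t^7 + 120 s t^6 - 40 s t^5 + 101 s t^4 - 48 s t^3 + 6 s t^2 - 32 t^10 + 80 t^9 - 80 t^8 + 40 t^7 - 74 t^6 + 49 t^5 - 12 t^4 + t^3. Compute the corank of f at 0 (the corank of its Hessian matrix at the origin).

2

Hessian at 0 has rank 0.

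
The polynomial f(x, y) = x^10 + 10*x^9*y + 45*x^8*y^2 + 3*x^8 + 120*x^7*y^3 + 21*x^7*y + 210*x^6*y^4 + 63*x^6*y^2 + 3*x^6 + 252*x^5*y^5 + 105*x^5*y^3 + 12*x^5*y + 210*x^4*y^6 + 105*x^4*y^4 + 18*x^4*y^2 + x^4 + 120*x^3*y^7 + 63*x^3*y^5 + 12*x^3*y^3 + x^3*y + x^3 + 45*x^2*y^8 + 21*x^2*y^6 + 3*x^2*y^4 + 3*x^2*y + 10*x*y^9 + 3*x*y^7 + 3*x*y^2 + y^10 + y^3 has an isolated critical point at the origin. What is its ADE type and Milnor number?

The Hessian of f at 0 has rank 0. Corank 2; j^3 = (x + y)^3 is a perfect cube, so E-series; the 4-jet and mu = 7 give E_7.

Type E_{7}, Milnor number mu = 7.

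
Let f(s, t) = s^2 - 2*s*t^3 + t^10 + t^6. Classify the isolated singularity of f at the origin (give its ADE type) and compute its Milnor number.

Type A_9, Milnor number mu = 9.

The Hessian of f at 0 has rank 1. Corank 1: A-series; mu = 9 gives A_9.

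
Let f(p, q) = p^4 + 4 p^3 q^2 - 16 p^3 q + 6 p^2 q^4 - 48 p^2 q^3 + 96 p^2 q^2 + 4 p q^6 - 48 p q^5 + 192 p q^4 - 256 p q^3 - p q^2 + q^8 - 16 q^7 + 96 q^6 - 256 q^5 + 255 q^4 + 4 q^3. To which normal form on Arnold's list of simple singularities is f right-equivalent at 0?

D5

The Hessian of f at 0 has rank 0. Corank 2; j^3 = -q^2*(p - 4*q) has shape L^2 M (L != M), so D-series; mu = 5 gives D_5.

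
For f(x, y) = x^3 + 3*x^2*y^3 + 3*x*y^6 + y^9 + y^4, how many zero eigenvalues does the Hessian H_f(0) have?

The Hessian at 0 is [[0, 0], [0, 0]] of rank 0; hence corank 2.

2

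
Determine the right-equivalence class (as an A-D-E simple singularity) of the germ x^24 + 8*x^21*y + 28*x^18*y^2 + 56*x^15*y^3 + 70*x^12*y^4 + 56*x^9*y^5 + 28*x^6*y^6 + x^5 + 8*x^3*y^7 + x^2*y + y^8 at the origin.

The Hessian of f at 0 has rank 0. Corank 2; j^3 = x^2*y has shape L^2 M (L != M), so D-series; mu = 9 gives D_9.

D_9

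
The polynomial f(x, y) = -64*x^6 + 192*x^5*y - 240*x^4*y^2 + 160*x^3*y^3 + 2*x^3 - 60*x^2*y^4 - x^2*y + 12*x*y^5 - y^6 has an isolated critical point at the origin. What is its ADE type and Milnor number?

The Hessian of f at 0 is [[0, 0], [0, 0]] with rank 0, so corank 2. A Groebner basis of the Jacobian ideal J(f) in C{x,y} is {x*y/12 + y^5, x*y^2, x^2 - x*y/2}; counting standard monomials gives mu = 7. Corank 2; j^3 = x^2*(2*x - y) has shape L^2 M (L != M), so D-series; mu = 7 gives D_7.

Type D7, Milnor number mu = 7.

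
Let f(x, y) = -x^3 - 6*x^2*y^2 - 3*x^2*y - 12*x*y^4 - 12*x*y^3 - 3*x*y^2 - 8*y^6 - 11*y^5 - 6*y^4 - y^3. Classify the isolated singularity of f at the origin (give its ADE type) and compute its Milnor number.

Type E8, Milnor number mu = 8.

The Hessian of f at 0 is [[0, 0], [0, 0]] with rank 0, so corank 2. A Groebner basis of the Jacobian ideal J(f) in C{x,y} is {y^4, x^3 + 3*x^2*y - 3*x^2/4 - 3*x*y/2 - 2*y^3 - 3*y^2/4, x^2/4 + x*y^2 + x*y/2 + y^3 + y^2/4}; counting standard monomials gives mu = 8. Corank 2; j^3 = -(x + y)^3 is a perfect cube, so E-series; the 5-jet and mu = 8 give E_8.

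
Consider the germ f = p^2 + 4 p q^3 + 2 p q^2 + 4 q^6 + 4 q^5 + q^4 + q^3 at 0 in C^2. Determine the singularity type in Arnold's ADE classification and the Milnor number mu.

Type A2, Milnor number mu = 2.

The Hessian of f at 0 is [[2, 0], [0, 0]] with rank 1, so corank 1. A Groebner basis of the Jacobian ideal J(f) in C{p,q} is {q^2, p}; counting standard monomials gives mu = 2. Corank 1: A-series; mu = 2 gives A_2.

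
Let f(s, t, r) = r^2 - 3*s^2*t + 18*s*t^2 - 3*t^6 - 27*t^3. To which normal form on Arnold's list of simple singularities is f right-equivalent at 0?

The Hessian of f at 0 is [[0, 0, 0], [0, 0, 0], [0, 0, 2]] with rank 1, so corank 2. A Groebner basis of the Jacobian ideal J(f) in C{s,t,r} is {s^2/6 + t^5 - 3*t^2/2, s^3 - 27*t^3, s*t - 3*t^2, r}; counting standard monomials gives mu = 7. Corank 2; j^3 = -3*t*(s - 3*t)^2 has shape L^2 M (L != M), so D-series; mu = 7 gives D_7.

D_7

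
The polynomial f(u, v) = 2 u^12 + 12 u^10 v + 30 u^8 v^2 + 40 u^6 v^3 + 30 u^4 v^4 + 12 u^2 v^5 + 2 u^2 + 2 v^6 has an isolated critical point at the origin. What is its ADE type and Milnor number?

Type A5, Milnor number mu = 5.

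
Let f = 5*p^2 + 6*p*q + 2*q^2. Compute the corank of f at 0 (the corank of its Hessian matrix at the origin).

Hessian at 0 has rank 2.

0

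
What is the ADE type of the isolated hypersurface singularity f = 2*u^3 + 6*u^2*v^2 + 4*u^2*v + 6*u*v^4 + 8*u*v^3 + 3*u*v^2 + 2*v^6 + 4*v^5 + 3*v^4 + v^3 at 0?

The Hessian of f at 0 has rank 0. Corank 2; j^3 = (u + v)*(2*u^2 + 2*u*v + v^2) splits into three distinct lines over C (the quadratic factor has nonzero discriminant), so D_4.

D_{4}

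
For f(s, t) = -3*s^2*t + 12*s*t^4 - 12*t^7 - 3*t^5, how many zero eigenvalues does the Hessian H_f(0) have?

Hessian at 0 has rank 0.

2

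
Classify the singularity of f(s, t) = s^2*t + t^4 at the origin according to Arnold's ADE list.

D_{5}

The Hessian of f at 0 is [[0, 0], [0, 0]] with rank 0, so corank 2. A Groebner basis of the Jacobian ideal J(f) in C{s,t} is {s^3, s^2/4 + t^3, s*t}; counting standard monomials gives mu = 5. Corank 2; j^3 = s^2*t has shape L^2 M (L != M), so D-series; mu = 5 gives D_5.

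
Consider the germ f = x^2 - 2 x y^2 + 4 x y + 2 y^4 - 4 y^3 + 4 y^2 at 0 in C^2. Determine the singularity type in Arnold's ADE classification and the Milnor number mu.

The Hessian of f at 0 is [[2, 4], [4, 8]] with rank 1, so corank 1. A Groebner basis of the Jacobian ideal J(f) in C{x,y} is {x^2 - 4*x - 8*y, x*y + 2*x + 4*y, -x + y^2 - 2*y}; counting standard monomials gives mu = 3. Corank 1: A-series; mu = 3 gives A_3.

Type A_{3}, Milnor number mu = 3.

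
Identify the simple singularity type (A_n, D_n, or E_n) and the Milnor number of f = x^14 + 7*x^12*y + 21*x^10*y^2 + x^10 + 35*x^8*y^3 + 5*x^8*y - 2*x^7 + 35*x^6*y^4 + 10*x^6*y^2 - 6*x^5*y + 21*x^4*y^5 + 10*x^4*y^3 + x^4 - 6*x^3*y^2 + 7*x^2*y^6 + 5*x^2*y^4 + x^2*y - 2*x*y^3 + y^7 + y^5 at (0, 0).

Type D8, Milnor number mu = 8.

The Hessian of f at 0 has rank 0. Corank 2; j^3 = x^2*y has shape L^2 M (L != M), so D-series; mu = 8 gives D_8.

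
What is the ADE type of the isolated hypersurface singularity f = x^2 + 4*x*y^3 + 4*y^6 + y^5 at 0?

A_4

The Hessian of f at 0 is [[2, 0], [0, 0]] with rank 1, so corank 1. A Groebner basis of the Jacobian ideal J(f) in C{x,y} is {x/2 + y^3, x^2, x*y}; counting standard monomials gives mu = 4. Corank 1: A-series; mu = 4 gives A_4.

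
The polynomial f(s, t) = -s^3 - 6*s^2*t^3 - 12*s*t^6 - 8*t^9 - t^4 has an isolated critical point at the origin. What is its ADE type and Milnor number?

Type E6, Milnor number mu = 6.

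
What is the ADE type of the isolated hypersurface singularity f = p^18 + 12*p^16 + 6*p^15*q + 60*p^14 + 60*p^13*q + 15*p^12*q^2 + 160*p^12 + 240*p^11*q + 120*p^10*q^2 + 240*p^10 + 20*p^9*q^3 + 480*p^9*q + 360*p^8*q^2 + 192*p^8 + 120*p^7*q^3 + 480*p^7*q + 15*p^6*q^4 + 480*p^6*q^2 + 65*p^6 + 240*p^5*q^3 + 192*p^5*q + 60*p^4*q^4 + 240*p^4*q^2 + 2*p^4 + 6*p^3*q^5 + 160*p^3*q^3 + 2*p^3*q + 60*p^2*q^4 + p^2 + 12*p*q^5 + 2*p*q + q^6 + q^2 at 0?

The Hessian of f at 0 is [[2, 2], [2, 2]] with rank 1, so corank 1. A Groebner basis of the Jacobian ideal J(f) in C{p,q} is {p*q^2 + p + q, -p + q^3 - q, p^2 + 2*p*q + q^2}; counting standard monomials gives mu = 5. Corank 1: A-series; mu = 5 gives A_5.

A5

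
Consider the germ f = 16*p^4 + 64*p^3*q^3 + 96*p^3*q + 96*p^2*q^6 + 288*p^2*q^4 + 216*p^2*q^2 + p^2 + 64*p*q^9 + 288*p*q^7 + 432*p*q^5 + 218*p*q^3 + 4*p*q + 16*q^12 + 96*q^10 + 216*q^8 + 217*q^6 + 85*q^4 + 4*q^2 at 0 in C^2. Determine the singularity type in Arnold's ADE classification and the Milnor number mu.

Type A3, Milnor number mu = 3.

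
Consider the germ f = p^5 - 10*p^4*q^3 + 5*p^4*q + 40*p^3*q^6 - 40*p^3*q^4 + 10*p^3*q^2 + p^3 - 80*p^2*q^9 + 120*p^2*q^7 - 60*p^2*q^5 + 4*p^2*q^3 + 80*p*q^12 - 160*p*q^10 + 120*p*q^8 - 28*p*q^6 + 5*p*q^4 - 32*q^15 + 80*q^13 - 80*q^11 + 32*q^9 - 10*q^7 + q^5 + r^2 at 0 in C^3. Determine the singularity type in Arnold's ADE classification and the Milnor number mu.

Type E_8, Milnor number mu = 8.

The Hessian of f at 0 is [[0, 0, 0], [0, 0, 0], [0, 0, 2]] with rank 1, so corank 2. A Groebner basis of the Jacobian ideal J(f) in C{p,q,r} is {-p^2/4 + p*q^3, p^2 + q^4, p^3, p^2*q, r}; counting standard monomials gives mu = 8. Corank 2; j^3 = p^3 is a perfect cube, so E-series; the 5-jet and mu = 8 give E_8.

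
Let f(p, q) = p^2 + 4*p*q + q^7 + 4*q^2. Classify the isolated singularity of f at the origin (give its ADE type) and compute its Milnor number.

Type A_{6}, Milnor number mu = 6.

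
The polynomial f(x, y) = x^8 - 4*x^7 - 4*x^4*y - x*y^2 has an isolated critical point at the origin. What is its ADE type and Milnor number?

Type D_9, Milnor number mu = 9.

The Hessian of f at 0 is [[0, 0], [0, 0]] with rank 0, so corank 2. A Groebner basis of the Jacobian ideal J(f) in C{x,y} is {x^4 + x*y/2, x^3*y - x*y^2 + y^2/2, x^2*y^2, y^3}; counting standard monomials gives mu = 9. Corank 2; j^3 = -x*y^2 has shape L^2 M (L != M), so D-series; mu = 9 gives D_9.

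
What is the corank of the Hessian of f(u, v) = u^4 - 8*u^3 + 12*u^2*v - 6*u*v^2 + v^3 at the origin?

Hessian at 0 has rank 0.

2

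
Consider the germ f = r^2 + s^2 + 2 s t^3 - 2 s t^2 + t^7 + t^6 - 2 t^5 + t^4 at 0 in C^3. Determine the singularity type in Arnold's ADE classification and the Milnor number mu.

Type A_{6}, Milnor number mu = 6.

The Hessian of f at 0 has rank 2. Corank 1: A-series; mu = 6 gives A_6.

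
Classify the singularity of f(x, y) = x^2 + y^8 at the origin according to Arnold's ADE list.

The Hessian of f at 0 has rank 1. Corank 1: A-series; mu = 7 gives A_7.

A7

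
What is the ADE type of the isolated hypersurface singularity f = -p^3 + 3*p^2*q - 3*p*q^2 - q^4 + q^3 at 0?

E_{6}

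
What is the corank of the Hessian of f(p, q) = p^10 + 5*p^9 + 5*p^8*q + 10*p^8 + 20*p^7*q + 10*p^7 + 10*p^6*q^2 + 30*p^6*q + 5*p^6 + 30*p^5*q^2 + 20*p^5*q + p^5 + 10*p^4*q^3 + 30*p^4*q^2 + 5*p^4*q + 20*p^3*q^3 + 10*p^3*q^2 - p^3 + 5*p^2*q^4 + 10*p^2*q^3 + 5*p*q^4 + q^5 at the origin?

Hessian at 0 has rank 0.

2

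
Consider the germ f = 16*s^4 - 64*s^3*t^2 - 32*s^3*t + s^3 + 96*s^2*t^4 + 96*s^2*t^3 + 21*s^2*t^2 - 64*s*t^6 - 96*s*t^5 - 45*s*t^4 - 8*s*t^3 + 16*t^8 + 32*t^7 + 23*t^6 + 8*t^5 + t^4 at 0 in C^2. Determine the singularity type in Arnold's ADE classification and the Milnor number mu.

Type E6, Milnor number mu = 6.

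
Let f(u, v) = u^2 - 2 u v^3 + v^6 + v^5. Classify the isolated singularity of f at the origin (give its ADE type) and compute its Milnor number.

The Hessian of f at 0 has rank 1. Corank 1: A-series; mu = 4 gives A_4.

Type A4, Milnor number mu = 4.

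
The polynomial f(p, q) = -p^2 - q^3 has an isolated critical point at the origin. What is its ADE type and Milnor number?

The Hessian of f at 0 is [[-2, 0], [0, 0]] with rank 1, so corank 1. A Groebner basis of the Jacobian ideal J(f) in C{p,q} is {q^2, p}; counting standard monomials gives mu = 2. Corank 1: A-series; mu = 2 gives A_2.

Type A2, Milnor number mu = 2.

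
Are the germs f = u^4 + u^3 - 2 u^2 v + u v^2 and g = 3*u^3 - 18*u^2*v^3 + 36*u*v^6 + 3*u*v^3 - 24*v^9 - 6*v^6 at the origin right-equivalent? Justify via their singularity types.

No.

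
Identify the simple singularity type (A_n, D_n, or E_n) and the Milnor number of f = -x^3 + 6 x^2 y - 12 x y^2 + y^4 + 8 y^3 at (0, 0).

Type E6, Milnor number mu = 6.

The Hessian of f at 0 is [[0, 0], [0, 0]] with rank 0, so corank 2. A Groebner basis of the Jacobian ideal J(f) in C{x,y} is {y^3, x^2 - 4*x*y + 4*y^2}; counting standard monomials gives mu = 6. Corank 2; j^3 = -(x - 2*y)^3 is a perfect cube, so E-series; the 4-jet and mu = 6 give E_6.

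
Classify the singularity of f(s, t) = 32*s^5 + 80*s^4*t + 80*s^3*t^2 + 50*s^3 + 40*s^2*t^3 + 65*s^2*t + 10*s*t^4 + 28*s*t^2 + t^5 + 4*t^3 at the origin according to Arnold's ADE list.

The Hessian of f at 0 is [[0, 0], [0, 0]] with rank 0, so corank 2. A Groebner basis of the Jacobian ideal J(f) in C{s,t} is {-625*s*t/2 + t^4 - 125*t^2, s*t^2 + 2*t^3/5, s^2 + 9*s*t/10 + t^2/5}; counting standard monomials gives mu = 6. Corank 2; j^3 = (2*s + t)*(5*s + 2*t)^2 has shape L^2 M (L != M), so D-series; mu = 6 gives D_6.

D_{6}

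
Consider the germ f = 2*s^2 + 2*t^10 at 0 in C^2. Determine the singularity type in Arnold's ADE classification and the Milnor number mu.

The Hessian of f at 0 is [[4, 0], [0, 0]] with rank 1, so corank 1. A Groebner basis of the Jacobian ideal J(f) in C{s,t} is {t^9, s}; counting standard monomials gives mu = 9. Corank 1: A-series; mu = 9 gives A_9.

Type A_9, Milnor number mu = 9.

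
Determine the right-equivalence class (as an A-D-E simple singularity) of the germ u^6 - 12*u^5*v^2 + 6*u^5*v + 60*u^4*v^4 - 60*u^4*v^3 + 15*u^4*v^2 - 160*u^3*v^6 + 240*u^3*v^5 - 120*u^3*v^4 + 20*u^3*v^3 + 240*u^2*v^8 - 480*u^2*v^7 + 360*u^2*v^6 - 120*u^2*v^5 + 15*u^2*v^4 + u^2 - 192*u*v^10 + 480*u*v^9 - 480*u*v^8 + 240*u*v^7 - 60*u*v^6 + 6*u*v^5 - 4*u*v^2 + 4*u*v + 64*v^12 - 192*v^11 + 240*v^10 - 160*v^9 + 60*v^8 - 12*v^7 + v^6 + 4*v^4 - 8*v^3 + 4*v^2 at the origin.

A5

The Hessian of f at 0 has rank 1. Corank 1: A-series; mu = 5 gives A_5.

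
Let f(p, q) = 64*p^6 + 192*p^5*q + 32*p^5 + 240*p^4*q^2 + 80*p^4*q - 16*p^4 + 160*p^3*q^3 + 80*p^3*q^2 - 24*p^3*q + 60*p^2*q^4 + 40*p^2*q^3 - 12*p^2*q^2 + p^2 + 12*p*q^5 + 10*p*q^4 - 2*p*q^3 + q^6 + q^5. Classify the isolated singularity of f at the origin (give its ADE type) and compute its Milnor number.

The Hessian of f at 0 is [[2, 0], [0, 0]] with rank 1, so corank 1. A Groebner basis of the Jacobian ideal J(f) in C{p,q} is {-p + q^3, p^2, p*q}; counting standard monomials gives mu = 4. Corank 1: A-series; mu = 4 gives A_4.

Type A4, Milnor number mu = 4.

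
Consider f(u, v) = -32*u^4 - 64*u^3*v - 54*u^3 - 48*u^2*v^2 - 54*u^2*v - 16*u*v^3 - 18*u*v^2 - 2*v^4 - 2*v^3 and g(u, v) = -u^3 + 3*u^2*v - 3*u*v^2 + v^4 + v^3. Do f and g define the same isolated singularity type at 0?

Yes.

The Hessian of f at 0 is [[0, 0], [0, 0]] with rank 0, so corank 2. A Groebner basis of the Jacobian ideal J(f) in C{u,v} is {v^4, u*v^2 + 7*v^3/18, u^2 + 2*u*v/3 + v^2/9}; counting standard monomials gives mu = 6. Corank 2; j^3 = -2*(3*u + v)^3 is a perfect cube, so E-series; the 4-jet and mu = 6 give E_6. The Hessian of g at 0 is [[0, 0], [0, 0]] with rank 0, so corank 2. A Groebner basis of the Jacobian ideal J(g) in C{u,v} is {v^3, u^2 - 2*u*v + v^2}; counting standard monomials gives mu = 6. Corank 2; j^3 = -(u - v)^3 is a perfect cube, so E-series; the 4-jet and mu = 6 give E_6. Both have type E_6, hence right-equivalent.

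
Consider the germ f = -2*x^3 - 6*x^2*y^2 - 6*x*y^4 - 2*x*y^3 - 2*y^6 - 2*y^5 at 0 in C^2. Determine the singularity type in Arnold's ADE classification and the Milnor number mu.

Type E_{7}, Milnor number mu = 7.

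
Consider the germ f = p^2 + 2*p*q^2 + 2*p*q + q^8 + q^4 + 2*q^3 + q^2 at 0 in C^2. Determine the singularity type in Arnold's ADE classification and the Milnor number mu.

Type A_7, Milnor number mu = 7.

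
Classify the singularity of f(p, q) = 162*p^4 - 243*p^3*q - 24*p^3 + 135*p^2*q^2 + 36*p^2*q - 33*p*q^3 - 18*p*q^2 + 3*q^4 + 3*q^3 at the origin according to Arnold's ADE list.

E_{7}

The Hessian of f at 0 has rank 0. Corank 2; j^3 = -3*(2*p - q)^3 is a perfect cube, so E-series; the 4-jet and mu = 7 give E_7.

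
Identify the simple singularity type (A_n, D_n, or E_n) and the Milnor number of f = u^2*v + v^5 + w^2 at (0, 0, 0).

The Hessian of f at 0 has rank 1. Corank 2; j^3 = u^2*v has shape L^2 M (L != M), so D-series; mu = 6 gives D_6.

Type D6, Milnor number mu = 6.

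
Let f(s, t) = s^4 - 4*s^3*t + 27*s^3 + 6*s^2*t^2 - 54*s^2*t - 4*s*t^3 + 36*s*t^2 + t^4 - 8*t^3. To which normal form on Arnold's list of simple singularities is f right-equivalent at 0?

E_6

The Hessian of f at 0 is [[0, 0], [0, 0]] with rank 0, so corank 2. A Groebner basis of the Jacobian ideal J(f) in C{s,t} is {t^4, s*t^2 - 7*t^3/9, s^2 - 4*s*t/3 + 4*t^2/9}; counting standard monomials gives mu = 6. Corank 2; j^3 = (3*s - 2*t)^3 is a perfect cube, so E-series; the 4-jet and mu = 6 give E_6.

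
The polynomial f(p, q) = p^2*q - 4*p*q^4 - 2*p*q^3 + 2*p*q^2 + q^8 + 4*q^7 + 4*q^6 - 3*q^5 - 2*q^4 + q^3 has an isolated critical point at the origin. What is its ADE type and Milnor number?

The Hessian of f at 0 has rank 0. Corank 2; j^3 = q*(p + q)^2 has shape L^2 M (L != M), so D-series; mu = 9 gives D_9.

Type D_9, Milnor number mu = 9.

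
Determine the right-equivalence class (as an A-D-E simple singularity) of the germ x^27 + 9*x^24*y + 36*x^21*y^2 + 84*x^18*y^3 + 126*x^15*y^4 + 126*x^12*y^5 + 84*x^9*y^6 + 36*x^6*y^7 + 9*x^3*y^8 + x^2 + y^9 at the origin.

A_{8}

The Hessian of f at 0 has rank 1. Corank 1: A-series; mu = 8 gives A_8.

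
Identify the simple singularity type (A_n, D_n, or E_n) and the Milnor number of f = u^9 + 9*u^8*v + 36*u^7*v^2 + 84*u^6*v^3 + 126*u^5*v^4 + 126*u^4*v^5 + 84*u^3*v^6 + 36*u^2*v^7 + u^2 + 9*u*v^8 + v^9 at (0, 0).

The Hessian of f at 0 is [[2, 0], [0, 0]] with rank 1, so corank 1. A Groebner basis of the Jacobian ideal J(f) in C{u,v} is {v^8, u}; counting standard monomials gives mu = 8. Corank 1: A-series; mu = 8 gives A_8.

Type A_{8}, Milnor number mu = 8.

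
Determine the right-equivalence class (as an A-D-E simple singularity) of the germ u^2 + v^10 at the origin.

A9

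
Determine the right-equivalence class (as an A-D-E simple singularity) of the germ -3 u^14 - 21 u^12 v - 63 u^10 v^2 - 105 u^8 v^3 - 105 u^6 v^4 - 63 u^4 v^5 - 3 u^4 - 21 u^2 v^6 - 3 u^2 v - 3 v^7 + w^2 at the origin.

D8

The Hessian of f at 0 is [[0, 0, 0], [0, 0, 0], [0, 0, 2]] with rank 1, so corank 2. A Groebner basis of the Jacobian ideal J(f) in C{u,v,w} is {u^2/7 + v^6, u^3, u*v, w}; counting standard monomials gives mu = 8. Corank 2; j^3 = -3*u^2*v has shape L^2 M (L != M), so D-series; mu = 8 gives D_8.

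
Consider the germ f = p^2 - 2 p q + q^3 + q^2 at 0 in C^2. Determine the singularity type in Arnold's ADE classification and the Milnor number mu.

The Hessian of f at 0 has rank 1. Corank 1: A-series; mu = 2 gives A_2.

Type A_{2}, Milnor number mu = 2.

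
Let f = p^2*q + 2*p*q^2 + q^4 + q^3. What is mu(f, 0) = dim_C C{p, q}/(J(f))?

5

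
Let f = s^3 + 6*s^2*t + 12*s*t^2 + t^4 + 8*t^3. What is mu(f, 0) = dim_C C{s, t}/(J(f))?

The Hessian of f at 0 is [[0, 0], [0, 0]] with rank 0, so corank 2. A Groebner basis of the Jacobian ideal J(f) in C{s,t} is {t^3, s^2 + 4*s*t + 4*t^2}; counting standard monomials gives mu = 6. Corank 2; j^3 = (s + 2*t)^3 is a perfect cube, so E-series; the 4-jet and mu = 6 give E_6.

6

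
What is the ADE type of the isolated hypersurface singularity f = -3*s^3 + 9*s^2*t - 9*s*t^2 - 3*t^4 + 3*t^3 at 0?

E6

The Hessian of f at 0 has rank 0. Corank 2; j^3 = -3*(s - t)^3 is a perfect cube, so E-series; the 4-jet and mu = 6 give E_6.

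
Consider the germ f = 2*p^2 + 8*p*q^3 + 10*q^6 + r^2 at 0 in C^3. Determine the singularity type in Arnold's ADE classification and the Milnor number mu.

Type A_5, Milnor number mu = 5.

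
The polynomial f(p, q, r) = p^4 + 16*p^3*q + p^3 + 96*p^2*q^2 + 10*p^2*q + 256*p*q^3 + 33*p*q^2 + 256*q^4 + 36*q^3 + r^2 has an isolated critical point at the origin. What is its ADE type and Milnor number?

Type D_5, Milnor number mu = 5.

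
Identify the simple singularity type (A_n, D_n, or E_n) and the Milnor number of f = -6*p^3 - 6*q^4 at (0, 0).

Type E_{6}, Milnor number mu = 6.

The Hessian of f at 0 has rank 0. Corank 2; j^3 = -6*p^3 is a perfect cube, so E-series; the 4-jet and mu = 6 give E_6.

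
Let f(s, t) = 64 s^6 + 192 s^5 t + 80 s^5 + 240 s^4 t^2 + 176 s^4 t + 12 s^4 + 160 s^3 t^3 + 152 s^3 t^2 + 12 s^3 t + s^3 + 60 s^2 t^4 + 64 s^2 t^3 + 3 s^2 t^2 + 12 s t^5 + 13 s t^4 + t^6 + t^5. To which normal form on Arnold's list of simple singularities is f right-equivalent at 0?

The Hessian of f at 0 is [[0, 0], [0, 0]] with rank 0, so corank 2. A Groebner basis of the Jacobian ideal J(f) in C{s,t} is {-s^2/16 + s*t^3 - s*t^2/8, s^2/2 + s*t^2 + t^4, s^3, s^2*t + s^2/8 + s*t^2/4}; counting standard monomials gives mu = 8. Corank 2; j^3 = s^3 is a perfect cube, so E-series; the 5-jet and mu = 8 give E_8.

E_{8}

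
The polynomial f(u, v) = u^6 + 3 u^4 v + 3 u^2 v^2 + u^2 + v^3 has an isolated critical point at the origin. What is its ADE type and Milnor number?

The Hessian of f at 0 has rank 1. Corank 1: A-series; mu = 2 gives A_2.

Type A2, Milnor number mu = 2.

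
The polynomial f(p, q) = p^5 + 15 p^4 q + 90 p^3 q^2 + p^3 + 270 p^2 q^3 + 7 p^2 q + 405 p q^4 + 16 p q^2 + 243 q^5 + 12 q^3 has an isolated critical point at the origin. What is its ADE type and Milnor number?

Type D6, Milnor number mu = 6.

The Hessian of f at 0 has rank 0. Corank 2; j^3 = (p + 2*q)^2*(p + 3*q) has shape L^2 M (L != M), so D-series; mu = 6 gives D_6.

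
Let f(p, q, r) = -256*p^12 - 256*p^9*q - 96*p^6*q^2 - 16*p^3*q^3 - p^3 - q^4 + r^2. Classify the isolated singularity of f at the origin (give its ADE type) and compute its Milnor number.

Type E_6, Milnor number mu = 6.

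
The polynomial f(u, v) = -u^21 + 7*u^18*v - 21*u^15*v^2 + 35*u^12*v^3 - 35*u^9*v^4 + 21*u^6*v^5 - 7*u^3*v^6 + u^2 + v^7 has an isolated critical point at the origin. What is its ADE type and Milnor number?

Type A6, Milnor number mu = 6.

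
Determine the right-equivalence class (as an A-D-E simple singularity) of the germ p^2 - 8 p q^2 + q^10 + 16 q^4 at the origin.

A9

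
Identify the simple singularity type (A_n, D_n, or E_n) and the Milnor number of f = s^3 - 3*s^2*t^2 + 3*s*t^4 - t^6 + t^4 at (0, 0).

Type E_{6}, Milnor number mu = 6.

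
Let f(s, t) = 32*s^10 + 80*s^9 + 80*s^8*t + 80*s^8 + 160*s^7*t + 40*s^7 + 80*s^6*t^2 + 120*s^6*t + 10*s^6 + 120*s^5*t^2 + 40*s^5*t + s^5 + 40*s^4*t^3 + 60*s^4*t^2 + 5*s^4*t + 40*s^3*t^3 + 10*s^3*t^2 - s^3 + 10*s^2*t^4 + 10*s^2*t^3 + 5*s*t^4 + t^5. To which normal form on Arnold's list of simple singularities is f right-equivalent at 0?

E_8

The Hessian of f at 0 has rank 0. Corank 2; j^3 = -s^3 is a perfect cube, so E-series; the 5-jet and mu = 8 give E_8.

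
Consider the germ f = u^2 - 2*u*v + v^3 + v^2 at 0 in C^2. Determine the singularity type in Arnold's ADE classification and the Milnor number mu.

The Hessian of f at 0 has rank 1. Corank 1: A-series; mu = 2 gives A_2.

Type A_{2}, Milnor number mu = 2.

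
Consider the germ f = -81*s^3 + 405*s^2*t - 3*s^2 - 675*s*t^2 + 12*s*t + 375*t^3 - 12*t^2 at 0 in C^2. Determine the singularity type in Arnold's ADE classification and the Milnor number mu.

The Hessian of f at 0 is [[-6, 12], [12, -24]] with rank 1, so corank 1. A Groebner basis of the Jacobian ideal J(f) in C{s,t} is {t^2, s - 2*t}; counting standard monomials gives mu = 2. Corank 1: A-series; mu = 2 gives A_2.

Type A2, Milnor number mu = 2.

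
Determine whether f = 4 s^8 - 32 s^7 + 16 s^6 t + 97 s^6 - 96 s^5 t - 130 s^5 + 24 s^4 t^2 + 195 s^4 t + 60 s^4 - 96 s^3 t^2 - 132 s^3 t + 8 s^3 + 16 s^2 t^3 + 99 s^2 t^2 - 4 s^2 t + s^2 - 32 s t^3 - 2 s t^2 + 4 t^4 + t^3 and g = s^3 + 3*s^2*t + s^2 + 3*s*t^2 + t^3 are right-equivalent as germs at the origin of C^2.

Yes.

The Hessian of f at 0 has rank 1. Corank 1: A-series; mu = 2 gives A_2. The Hessian of g at 0 has rank 1. Corank 1: A-series; mu = 2 gives A_2. Both have type A_2, hence right-equivalent.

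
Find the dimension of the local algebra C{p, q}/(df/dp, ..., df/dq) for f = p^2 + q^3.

2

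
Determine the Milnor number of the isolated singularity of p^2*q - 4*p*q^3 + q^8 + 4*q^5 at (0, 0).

9

The Hessian of f at 0 has rank 0. Corank 2; j^3 = p^2*q has shape L^2 M (L != M), so D-series; mu = 9 gives D_9.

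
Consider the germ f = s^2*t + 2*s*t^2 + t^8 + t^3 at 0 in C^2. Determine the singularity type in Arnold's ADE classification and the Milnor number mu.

Type D9, Milnor number mu = 9.

The Hessian of f at 0 is [[0, 0], [0, 0]] with rank 0, so corank 2. A Groebner basis of the Jacobian ideal J(f) in C{s,t} is {s^2/8 + t^7 - t^2/8, s^3 + t^3, s*t + t^2}; counting standard monomials gives mu = 9. Corank 2; j^3 = t*(s + t)^2 has shape L^2 M (L != M), so D-series; mu = 9 gives D_9.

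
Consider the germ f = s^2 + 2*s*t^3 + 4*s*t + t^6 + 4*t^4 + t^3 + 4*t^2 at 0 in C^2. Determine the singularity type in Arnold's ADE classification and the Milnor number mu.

Type A_2, Milnor number mu = 2.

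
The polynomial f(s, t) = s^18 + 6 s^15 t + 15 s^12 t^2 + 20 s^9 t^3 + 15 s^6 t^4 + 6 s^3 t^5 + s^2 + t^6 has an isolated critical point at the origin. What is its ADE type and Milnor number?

Type A_{5}, Milnor number mu = 5.

The Hessian of f at 0 is [[2, 0], [0, 0]] with rank 1, so corank 1. A Groebner basis of the Jacobian ideal J(f) in C{s,t} is {t^5, s}; counting standard monomials gives mu = 5. Corank 1: A-series; mu = 5 gives A_5.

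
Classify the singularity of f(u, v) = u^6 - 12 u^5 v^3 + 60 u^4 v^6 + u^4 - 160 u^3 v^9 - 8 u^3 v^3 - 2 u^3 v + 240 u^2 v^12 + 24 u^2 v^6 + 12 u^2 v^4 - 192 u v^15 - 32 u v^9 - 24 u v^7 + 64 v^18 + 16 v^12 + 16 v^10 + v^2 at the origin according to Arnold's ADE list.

A_3

The Hessian of f at 0 has rank 1. Corank 1: A-series; mu = 3 gives A_3.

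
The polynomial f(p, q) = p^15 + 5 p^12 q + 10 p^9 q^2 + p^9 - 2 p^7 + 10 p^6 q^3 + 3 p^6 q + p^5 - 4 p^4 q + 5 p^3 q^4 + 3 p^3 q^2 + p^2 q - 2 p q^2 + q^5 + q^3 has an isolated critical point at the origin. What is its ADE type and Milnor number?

Type D_6, Milnor number mu = 6.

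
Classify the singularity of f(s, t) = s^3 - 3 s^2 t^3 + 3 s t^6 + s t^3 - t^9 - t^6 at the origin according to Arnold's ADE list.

The Hessian of f at 0 is [[0, 0], [0, 0]] with rank 0, so corank 2. A Groebner basis of the Jacobian ideal J(f) in C{s,t} is {s^3, s*t^2, 3*s^2 + t^3}; counting standard monomials gives mu = 7. Corank 2; j^3 = s^3 is a perfect cube, so E-series; the 4-jet and mu = 7 give E_7.

E_7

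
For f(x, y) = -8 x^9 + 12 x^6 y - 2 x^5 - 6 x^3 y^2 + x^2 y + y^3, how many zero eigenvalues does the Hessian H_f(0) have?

Hessian at 0 has rank 0.

2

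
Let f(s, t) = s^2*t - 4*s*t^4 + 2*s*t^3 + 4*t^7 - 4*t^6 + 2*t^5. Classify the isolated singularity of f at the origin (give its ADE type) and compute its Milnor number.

Type D_{6}, Milnor number mu = 6.

The Hessian of f at 0 has rank 0. Corank 2; j^3 = s^2*t has shape L^2 M (L != M), so D-series; mu = 6 gives D_6.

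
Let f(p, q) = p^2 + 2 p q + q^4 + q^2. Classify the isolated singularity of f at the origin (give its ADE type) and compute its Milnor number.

Type A_3, Milnor number mu = 3.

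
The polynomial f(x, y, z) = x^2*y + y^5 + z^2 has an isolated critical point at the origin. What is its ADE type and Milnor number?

Type D_6, Milnor number mu = 6.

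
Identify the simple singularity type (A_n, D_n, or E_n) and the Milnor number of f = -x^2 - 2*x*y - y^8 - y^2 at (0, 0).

Type A_{7}, Milnor number mu = 7.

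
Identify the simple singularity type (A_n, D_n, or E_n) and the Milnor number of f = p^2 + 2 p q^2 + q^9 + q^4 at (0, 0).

Type A8, Milnor number mu = 8.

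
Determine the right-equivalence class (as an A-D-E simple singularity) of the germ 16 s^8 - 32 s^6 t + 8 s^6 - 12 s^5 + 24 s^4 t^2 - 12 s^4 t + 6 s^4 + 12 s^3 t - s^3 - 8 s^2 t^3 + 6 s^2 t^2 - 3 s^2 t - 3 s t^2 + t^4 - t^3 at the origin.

E6

The Hessian of f at 0 has rank 0. Corank 2; j^3 = -(s + t)^3 is a perfect cube, so E-series; the 4-jet and mu = 6 give E_6.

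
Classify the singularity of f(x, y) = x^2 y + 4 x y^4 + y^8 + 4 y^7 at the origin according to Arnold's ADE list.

The Hessian of f at 0 is [[0, 0], [0, 0]] with rank 0, so corank 2. A Groebner basis of the Jacobian ideal J(f) in C{x,y} is {x^2*y^2, x^2*y + x^2/2 + x*y^3, x*y/2 + y^4, x^3}; counting standard monomials gives mu = 9. Corank 2; j^3 = x^2*y has shape L^2 M (L != M), so D-series; mu = 9 gives D_9.

D9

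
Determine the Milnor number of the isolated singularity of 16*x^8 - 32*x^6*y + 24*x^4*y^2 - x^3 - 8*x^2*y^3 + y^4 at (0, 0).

6

The Hessian of f at 0 has rank 0. Corank 2; j^3 = -x^3 is a perfect cube, so E-series; the 4-jet and mu = 6 give E_6.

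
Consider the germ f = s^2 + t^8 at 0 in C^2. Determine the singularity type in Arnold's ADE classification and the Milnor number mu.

The Hessian of f at 0 is [[2, 0], [0, 0]] with rank 1, so corank 1. A Groebner basis of the Jacobian ideal J(f) in C{s,t} is {t^7, s}; counting standard monomials gives mu = 7. Corank 1: A-series; mu = 7 gives A_7.

Type A_7, Milnor number mu = 7.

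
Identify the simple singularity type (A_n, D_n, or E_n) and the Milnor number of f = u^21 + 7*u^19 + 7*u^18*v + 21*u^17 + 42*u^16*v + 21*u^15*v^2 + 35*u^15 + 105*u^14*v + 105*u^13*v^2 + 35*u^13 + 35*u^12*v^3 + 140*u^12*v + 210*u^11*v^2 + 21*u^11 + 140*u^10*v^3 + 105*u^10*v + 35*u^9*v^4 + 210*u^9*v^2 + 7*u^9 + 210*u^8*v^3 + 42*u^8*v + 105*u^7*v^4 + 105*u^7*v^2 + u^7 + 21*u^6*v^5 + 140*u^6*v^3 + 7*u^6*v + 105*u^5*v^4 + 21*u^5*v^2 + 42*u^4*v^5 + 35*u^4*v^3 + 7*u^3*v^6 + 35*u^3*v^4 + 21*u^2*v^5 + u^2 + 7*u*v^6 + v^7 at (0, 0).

The Hessian of f at 0 has rank 1. Corank 1: A-series; mu = 6 gives A_6.

Type A6, Milnor number mu = 6.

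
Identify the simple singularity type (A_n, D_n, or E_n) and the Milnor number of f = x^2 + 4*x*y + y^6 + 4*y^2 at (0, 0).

Type A5, Milnor number mu = 5.

The Hessian of f at 0 is [[2, 4], [4, 8]] with rank 1, so corank 1. A Groebner basis of the Jacobian ideal J(f) in C{x,y} is {y^5, x + 2*y}; counting standard monomials gives mu = 5. Corank 1: A-series; mu = 5 gives A_5.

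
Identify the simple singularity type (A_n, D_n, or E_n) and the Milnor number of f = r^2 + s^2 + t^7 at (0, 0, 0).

The Hessian of f at 0 has rank 2. Corank 1: A-series; mu = 6 gives A_6.

Type A6, Milnor number mu = 6.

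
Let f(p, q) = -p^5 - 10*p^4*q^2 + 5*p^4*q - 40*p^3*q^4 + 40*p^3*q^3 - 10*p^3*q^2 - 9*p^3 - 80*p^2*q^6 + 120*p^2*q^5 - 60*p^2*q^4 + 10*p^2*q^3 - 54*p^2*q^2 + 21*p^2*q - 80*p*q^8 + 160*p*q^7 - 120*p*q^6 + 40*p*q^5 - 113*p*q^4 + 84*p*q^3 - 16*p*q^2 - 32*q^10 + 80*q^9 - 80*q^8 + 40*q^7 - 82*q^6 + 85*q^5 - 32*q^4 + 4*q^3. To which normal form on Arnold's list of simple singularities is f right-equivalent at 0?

D_6

The Hessian of f at 0 is [[0, 0], [0, 0]] with rank 0, so corank 2. A Groebner basis of the Jacobian ideal J(f) in C{p,q} is {p^3 + 17516*p^2/26199 - 58420*p*q/78597 + 15592*q^2/78597, p^2*q + 5842*p^2/8733 - 17546*p*q/26199 + 3908*q^2/26199, 1463*p^2/2911 + p*q^2 - 2941*p*q/8733 + 10*q^2/8733, 15*p^2/5822 + 2891*p*q/5822 + q^3 - 967*q^2/2911}; counting standard monomials gives mu = 6. Corank 2; j^3 = -(p - q)*(3*p - 2*q)^2 has shape L^2 M (L != M), so D-series; mu = 6 gives D_6.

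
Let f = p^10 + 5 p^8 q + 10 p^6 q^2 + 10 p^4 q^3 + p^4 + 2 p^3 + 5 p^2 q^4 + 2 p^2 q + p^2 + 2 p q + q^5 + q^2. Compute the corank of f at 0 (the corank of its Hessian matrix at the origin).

1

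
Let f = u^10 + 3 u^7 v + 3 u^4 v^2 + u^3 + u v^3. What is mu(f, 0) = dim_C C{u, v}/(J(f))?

The Hessian of f at 0 has rank 0. Corank 2; j^3 = u^3 is a perfect cube, so E-series; the 4-jet and mu = 7 give E_7.

7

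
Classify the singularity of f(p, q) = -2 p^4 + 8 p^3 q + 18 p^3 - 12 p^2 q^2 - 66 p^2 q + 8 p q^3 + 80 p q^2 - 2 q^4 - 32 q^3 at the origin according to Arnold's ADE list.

D5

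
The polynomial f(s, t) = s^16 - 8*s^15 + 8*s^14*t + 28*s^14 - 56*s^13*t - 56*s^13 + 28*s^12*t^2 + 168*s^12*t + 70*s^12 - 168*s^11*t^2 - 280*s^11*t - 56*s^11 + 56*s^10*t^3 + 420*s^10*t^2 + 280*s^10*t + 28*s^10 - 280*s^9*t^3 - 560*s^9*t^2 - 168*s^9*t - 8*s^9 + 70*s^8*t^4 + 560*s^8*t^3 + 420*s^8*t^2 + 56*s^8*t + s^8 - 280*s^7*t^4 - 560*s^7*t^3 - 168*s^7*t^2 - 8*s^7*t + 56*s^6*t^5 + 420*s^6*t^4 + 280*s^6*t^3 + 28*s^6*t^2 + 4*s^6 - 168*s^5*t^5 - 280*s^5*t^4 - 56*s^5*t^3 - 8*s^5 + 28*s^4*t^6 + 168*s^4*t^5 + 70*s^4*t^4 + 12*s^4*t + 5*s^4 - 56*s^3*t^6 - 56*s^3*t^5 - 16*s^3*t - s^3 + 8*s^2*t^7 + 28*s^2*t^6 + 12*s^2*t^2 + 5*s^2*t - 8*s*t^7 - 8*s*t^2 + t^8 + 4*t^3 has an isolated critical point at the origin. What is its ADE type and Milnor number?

Type D_9, Milnor number mu = 9.

The Hessian of f at 0 has rank 0. Corank 2; j^3 = -(s - 2*t)^2*(s - t) has shape L^2 M (L != M), so D-series; mu = 9 gives D_9.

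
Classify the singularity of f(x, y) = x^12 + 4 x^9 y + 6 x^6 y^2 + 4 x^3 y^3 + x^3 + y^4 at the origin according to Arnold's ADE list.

The Hessian of f at 0 has rank 0. Corank 2; j^3 = x^3 is a perfect cube, so E-series; the 4-jet and mu = 6 give E_6.

E_{6}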